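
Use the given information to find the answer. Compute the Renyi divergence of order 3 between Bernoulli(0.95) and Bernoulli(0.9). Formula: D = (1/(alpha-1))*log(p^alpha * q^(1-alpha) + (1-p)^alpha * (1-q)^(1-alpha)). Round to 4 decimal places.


Renyi divergence of order alpha between Bernoulli distributions:
D = (1/(alpha-1))*log(p^alpha * q^(1-alpha) + (1-p)^alpha * (1-q)^(1-alpha)).
alpha = 3, p = 0.95, q = 0.9.
p^alpha * q^(1-alpha) = 0.95^3 * 0.9^-2 = 1.058488.
(1-p)^alpha * (1-q)^(1-alpha) = 0.05^3 * 0.1^-2 = 0.0125.
sum = 1.058488 + 0.0125 = 1.070988.
D = (1/2)*log(1.070988) = 0.0343

0.0343


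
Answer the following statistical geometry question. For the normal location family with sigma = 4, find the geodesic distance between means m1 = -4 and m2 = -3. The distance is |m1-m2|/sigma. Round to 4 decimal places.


On the fixed-variance normal subfamily, geodesic distance = |m1-m2|/sigma.
|-4 - -3| = 1.
sigma = 4.
d = 1/4 = 0.2500

0.2500


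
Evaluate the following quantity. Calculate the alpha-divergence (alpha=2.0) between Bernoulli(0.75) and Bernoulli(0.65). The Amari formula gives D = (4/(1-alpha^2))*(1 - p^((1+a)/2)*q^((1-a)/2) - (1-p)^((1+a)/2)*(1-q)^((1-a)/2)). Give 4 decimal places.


Amari alpha-divergence:
D = (4/(1-alpha^2))*(1 - p^((1+a)/2)*q^((1-a)/2) - (1-p)^((1+a)/2)*(1-q)^((1-a)/2)).
alpha = 2.0, p = 0.75, q = 0.65.
e1 = (1+alpha)/2 = 1.5, e2 = (1-alpha)/2 = -0.5.
t1 = p^e1 * q^e2 = 0.75^1.5 * 0.65^-0.5 = 0.805629.
t2 = (1-p)^e1 * (1-q)^e2 = 0.25^1.5 * 0.35^-0.5 = 0.211289.
4/(1-alpha^2) = -1.333333.
D = -1.333333*(1 - 0.805629 - 0.211289) = 0.0226

0.0226


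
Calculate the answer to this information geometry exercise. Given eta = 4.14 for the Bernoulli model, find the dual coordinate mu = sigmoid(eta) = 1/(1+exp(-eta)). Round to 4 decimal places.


Dual coordinate (expectation parameter) for Bernoulli:
mu = 1/(1+exp(-eta)).
eta = 4.14.
exp(-eta) = exp(-4.14) = 0.015923.
mu = 1/(1+0.015923) = 0.9843

0.9843


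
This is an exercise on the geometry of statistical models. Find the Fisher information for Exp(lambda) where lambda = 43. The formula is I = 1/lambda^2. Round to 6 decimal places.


Fisher information for exponential: I(lambda) = 1/lambda^2.
lambda = 43, lambda^2 = 1849.
I = 1/1849 = 0.000541

0.000541


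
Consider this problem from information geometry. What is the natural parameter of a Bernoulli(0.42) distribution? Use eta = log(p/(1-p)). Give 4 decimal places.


Natural parameter for Bernoulli: eta = log(p/(1-p)).
p = 0.42, 1-p = 0.58.
p/(1-p) = 0.724138.
eta = log(0.724138) = -0.3228

-0.3228


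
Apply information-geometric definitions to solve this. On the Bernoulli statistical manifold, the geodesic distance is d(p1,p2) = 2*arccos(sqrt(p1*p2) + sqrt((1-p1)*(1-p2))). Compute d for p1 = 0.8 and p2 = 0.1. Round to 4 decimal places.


Geodesic distance on Bernoulli manifold:
d(p1,p2) = 2*arccos(sqrt(p1*p2) + sqrt((1-p1)*(1-p2))).
sqrt(p1*p2) = sqrt(0.8*0.1) = 0.282843.
sqrt((1-p1)*(1-p2)) = sqrt(0.2*0.9) = 0.424264.
arg = 0.282843 + 0.424264 = 0.707107.
d = 2*arccos(0.707107) = 1.5708

1.5708


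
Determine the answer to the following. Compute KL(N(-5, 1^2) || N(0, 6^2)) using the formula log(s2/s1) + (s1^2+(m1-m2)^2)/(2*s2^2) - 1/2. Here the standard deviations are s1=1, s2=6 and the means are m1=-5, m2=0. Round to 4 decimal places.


KL divergence between normal distributions:
KL = log(s2/s1) + (s1^2 + (m1-m2)^2)/(2*s2^2) - 1/2.
log(6/1) = 1.791759.
(1^2 + (-5-0)^2)/(2*6^2) = (1 + 25)/72 = 0.361111.
KL = 1.791759 + 0.361111 - 0.5 = 1.6529

1.6529


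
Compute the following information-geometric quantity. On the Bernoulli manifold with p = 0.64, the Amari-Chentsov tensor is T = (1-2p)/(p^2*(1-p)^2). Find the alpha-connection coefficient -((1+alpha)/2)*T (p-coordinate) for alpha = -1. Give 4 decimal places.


Skewness (Amari-Chentsov) tensor: T = (1-2p)/(p^2*(1-p)^2).
p = 0.64, 1-2p = -0.28, p^2 = 0.4096, (1-p)^2 = 0.1296.
T = -0.28/(0.4096 * 0.1296) = -5.274643.
In the p-coordinate, Gamma^(alpha) = Gamma^(0) - (alpha/2)*T with Gamma^(0) = (1/2)*g'(p) = -T/2,
so Gamma^(alpha) = -((1+alpha)/2)*T.
alpha = -1, -(1+alpha)/2 = 0.0.
Gamma = 0.0 * -5.274643 = 0.0000

0.0000


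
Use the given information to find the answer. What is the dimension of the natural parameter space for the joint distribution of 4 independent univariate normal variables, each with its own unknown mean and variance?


Exponential family dimension calculation:
Each univariate normal has two natural parameters (mu/sigma^2 and -1/(2 sigma^2)).
With 4 independent components, dim = 2 * 4 = 8.

8


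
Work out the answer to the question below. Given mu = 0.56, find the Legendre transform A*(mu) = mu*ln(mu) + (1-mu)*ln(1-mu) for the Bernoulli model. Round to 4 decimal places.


Legendre transform for Bernoulli:
A*(mu) = mu*log(mu) + (1-mu)*log(1-mu).
mu = 0.56, 1-mu = 0.44.
mu*log(mu) = 0.56*log(0.56) = -0.324698.
(1-mu)*log(1-mu) = 0.44*log(0.44) = -0.361231.
A* = -0.324698 + -0.361231 = -0.6859

-0.6859


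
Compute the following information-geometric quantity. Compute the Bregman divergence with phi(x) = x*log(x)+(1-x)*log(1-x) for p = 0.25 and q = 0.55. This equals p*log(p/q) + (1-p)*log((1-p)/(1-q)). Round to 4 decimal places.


Bregman divergence with negative entropy generator:
D = p*log(p/q) + (1-p)*log((1-p)/(1-q)).
p = 0.25, q = 0.55.
p*log(p/q) = 0.25*log(0.25/0.55) = -0.197114.
(1-p)*log((1-p)/(1-q)) = 0.75*log(0.75/0.45) = 0.383119.
D = -0.197114 + 0.383119 = 0.1860

0.1860


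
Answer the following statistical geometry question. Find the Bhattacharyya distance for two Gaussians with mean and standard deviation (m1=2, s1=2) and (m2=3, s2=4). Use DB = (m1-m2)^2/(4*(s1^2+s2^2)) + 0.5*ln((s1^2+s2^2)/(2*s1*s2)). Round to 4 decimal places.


Bhattacharyya distance between two Gaussians:
DB = (m1-m2)^2/(4*(s1^2+s2^2)) + (1/2)*ln((s1^2+s2^2)/(2*s1*s2)).
(m1-m2)^2 = (-1)^2 = 1.
s1^2+s2^2 = 4 + 16 = 20.
term1 = 1/80 = 0.0125.
term2 = 0.5*ln(20/16.0) = 0.111572.
DB = 0.0125 + 0.111572 = 0.1241

0.1241


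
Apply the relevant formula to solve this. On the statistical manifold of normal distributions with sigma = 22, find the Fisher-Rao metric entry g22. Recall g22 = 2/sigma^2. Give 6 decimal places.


For the 2-parameter normal family, the Fisher metric has:
  g11 = 1/sigma^2, g22 = 2/sigma^2.
sigma = 22, sigma^2 = 484.
g22 = 0.004132

0.004132


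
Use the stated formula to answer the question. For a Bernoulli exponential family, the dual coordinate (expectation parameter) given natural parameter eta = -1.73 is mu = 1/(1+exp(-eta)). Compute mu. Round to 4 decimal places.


Dual coordinate (expectation parameter) for Bernoulli:
mu = 1/(1+exp(-eta)).
eta = -1.73.
exp(-eta) = exp(1.73) = 5.640654.
mu = 1/(1+5.640654) = 0.1506

0.1506


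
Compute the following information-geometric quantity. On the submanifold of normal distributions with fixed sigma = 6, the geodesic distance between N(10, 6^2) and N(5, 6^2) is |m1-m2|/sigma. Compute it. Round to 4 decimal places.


On the fixed-variance normal subfamily, geodesic distance = |m1-m2|/sigma.
|10 - 5| = 5.
sigma = 6.
d = 5/6 = 0.8333

0.8333


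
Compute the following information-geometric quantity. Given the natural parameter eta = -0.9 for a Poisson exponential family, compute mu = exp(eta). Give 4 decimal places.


Expectation parameter for Poisson exponential family:
mu = exp(eta).
eta = -0.9.
mu = exp(-0.9) = 0.4066

0.4066


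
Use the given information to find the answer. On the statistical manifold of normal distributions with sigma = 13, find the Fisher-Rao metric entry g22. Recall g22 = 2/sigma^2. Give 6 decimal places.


For the 2-parameter normal family, the Fisher metric has:
  g11 = 1/sigma^2, g22 = 2/sigma^2.
sigma = 13, sigma^2 = 169.
g22 = 0.011834

0.011834


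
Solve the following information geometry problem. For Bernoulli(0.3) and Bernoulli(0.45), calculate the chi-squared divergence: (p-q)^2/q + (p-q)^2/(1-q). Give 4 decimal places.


Chi-squared divergence between Bernoulli distributions:
chi^2 = (p-q)^2/q + (p-q)^2/(1-q).
p = 0.3, q = 0.45, p-q = -0.15.
(p-q)^2 = 0.0225.
term1 = 0.0225/0.45 = 0.05.
term2 = 0.0225/0.55 = 0.040909.
chi^2 = 0.05 + 0.040909 = 0.0909

0.0909


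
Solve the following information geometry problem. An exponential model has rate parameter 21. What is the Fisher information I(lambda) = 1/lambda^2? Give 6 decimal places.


Fisher information for exponential: I(lambda) = 1/lambda^2.
lambda = 21, lambda^2 = 441.
I = 1/441 = 0.002268

0.002268


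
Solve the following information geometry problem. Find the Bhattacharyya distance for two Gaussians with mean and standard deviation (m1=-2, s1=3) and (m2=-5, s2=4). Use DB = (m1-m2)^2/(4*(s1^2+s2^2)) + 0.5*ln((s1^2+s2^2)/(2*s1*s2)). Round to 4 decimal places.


Bhattacharyya distance between two Gaussians:
DB = (m1-m2)^2/(4*(s1^2+s2^2)) + (1/2)*ln((s1^2+s2^2)/(2*s1*s2)).
(m1-m2)^2 = (3)^2 = 9.
s1^2+s2^2 = 9 + 16 = 25.
term1 = 9/100 = 0.09.
term2 = 0.5*ln(25/24.0) = 0.020411.
DB = 0.09 + 0.020411 = 0.1104

0.1104


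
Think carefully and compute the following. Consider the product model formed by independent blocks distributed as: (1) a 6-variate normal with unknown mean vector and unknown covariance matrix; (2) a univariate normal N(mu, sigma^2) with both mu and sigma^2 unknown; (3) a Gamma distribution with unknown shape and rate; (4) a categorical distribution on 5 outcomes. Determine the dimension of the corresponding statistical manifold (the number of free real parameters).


The dimension of a statistical manifold equals the number of free
(independent) real parameters of the model. For a product of independent
blocks the parameter counts add.
- 6-variate normal: 6 (mean) + 6*7/2 = 21 (symmetric covariance) = 27.
- normal (mu, sigma^2): 2.
- Gamma (shape, rate): 2.
- categorical on 5 outcomes (probabilities sum to 1): 5-1 = 4.
Total = 27 + 2 + 2 + 4 = 35.
Dimension = 35

35


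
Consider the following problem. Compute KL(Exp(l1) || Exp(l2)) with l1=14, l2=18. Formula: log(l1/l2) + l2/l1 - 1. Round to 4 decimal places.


KL divergence for exponential family:
KL = log(l1/l2) + l2/l1 - 1.
log(14/18) = -0.251314.
18/14 = 1.285714.
KL = -0.251314 + 1.285714 - 1 = 0.0344

0.0344


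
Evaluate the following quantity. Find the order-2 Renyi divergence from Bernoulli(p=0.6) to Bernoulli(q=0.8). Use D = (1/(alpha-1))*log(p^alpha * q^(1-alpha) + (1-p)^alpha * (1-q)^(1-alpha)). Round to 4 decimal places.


Renyi divergence of order alpha between Bernoulli distributions:
D = (1/(alpha-1))*log(p^alpha * q^(1-alpha) + (1-p)^alpha * (1-q)^(1-alpha)).
alpha = 2, p = 0.6, q = 0.8.
p^alpha * q^(1-alpha) = 0.6^2 * 0.8^-1 = 0.45.
(1-p)^alpha * (1-q)^(1-alpha) = 0.4^2 * 0.2^-1 = 0.8.
sum = 0.45 + 0.8 = 1.25.
D = (1/1)*log(1.25) = 0.2231

0.2231


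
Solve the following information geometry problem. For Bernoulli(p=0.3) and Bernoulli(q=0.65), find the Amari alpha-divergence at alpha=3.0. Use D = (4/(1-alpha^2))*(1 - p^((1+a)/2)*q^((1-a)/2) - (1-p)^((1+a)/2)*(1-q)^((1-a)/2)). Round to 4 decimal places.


Amari alpha-divergence:
D = (4/(1-alpha^2))*(1 - p^((1+a)/2)*q^((1-a)/2) - (1-p)^((1+a)/2)*(1-q)^((1-a)/2)).
alpha = 3.0, p = 0.3, q = 0.65.
e1 = (1+alpha)/2 = 2.0, e2 = (1-alpha)/2 = -1.0.
t1 = p^e1 * q^e2 = 0.3^2.0 * 0.65^-1.0 = 0.138462.
t2 = (1-p)^e1 * (1-q)^e2 = 0.7^2.0 * 0.35^-1.0 = 1.4.
4/(1-alpha^2) = -0.5.
D = -0.5*(1 - 0.138462 - 1.4) = 0.2692

0.2692


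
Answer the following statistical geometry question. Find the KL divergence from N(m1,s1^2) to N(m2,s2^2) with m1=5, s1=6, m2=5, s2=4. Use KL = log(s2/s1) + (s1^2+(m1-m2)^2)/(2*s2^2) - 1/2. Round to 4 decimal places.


KL divergence between normal distributions:
KL = log(s2/s1) + (s1^2 + (m1-m2)^2)/(2*s2^2) - 1/2.
log(4/6) = -0.405465.
(6^2 + (5-5)^2)/(2*4^2) = (36 + 0)/32 = 1.125.
KL = -0.405465 + 1.125 - 0.5 = 0.2195

0.2195


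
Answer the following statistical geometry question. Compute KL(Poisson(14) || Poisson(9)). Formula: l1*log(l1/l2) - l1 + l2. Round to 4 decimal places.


KL divergence for Poisson:
KL = l1*log(l1/l2) - l1 + l2.
l1 = 14, l2 = 9.
log(14/9) = 0.441833.
l1*log(l1/l2) = 14 * 0.441833 = 6.185659.
KL = 6.185659 - 14 + 9 = 1.1857

1.1857


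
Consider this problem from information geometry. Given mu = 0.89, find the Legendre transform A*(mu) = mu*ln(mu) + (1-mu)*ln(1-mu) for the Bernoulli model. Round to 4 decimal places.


Legendre transform for Bernoulli:
A*(mu) = mu*log(mu) + (1-mu)*log(1-mu).
mu = 0.89, 1-mu = 0.11.
mu*log(mu) = 0.89*log(0.89) = -0.103715.
(1-mu)*log(1-mu) = 0.11*log(0.11) = -0.2428.
A* = -0.103715 + -0.2428 = -0.3465

-0.3465


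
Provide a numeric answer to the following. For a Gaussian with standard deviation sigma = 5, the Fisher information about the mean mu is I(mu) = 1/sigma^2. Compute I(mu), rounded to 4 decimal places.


The Fisher information for the mean of a normal distribution is I(mu) = 1/sigma^2.
sigma = 5, so sigma^2 = 25.
I(mu) = 1/25 = 0.0400

0.0400


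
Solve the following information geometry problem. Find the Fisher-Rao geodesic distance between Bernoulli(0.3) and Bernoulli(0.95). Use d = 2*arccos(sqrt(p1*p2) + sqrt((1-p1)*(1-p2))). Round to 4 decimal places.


Geodesic distance on Bernoulli manifold:
d(p1,p2) = 2*arccos(sqrt(p1*p2) + sqrt((1-p1)*(1-p2))).
sqrt(p1*p2) = sqrt(0.3*0.95) = 0.533854.
sqrt((1-p1)*(1-p2)) = sqrt(0.7*0.05) = 0.187083.
arg = 0.533854 + 0.187083 = 0.720937.
d = 2*arccos(0.720937) = 1.5313

1.5313


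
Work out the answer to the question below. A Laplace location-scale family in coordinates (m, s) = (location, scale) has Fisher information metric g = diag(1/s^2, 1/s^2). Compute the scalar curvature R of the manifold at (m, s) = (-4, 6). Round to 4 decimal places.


The metric has the form g = (A dm^2 + B ds^2)/s^2 with A = 1, B = 1.
Substitute u = sqrt(A/B)*m: g = B*(du^2 + ds^2)/s^2, i.e. B times the
Poincare upper half-plane metric, which has constant Gaussian curvature -1.
Scaling a 2D metric by a constant c divides the Gaussian curvature by c,
so K = -1/B = -1/(1) = -1.0000 everywhere (the point (m, s) = (-4, 6) is irrelevant:
the curvature is constant).
Scalar curvature in dimension 2: R = 2K = -2/(1) = -2.0000.

-2.0000


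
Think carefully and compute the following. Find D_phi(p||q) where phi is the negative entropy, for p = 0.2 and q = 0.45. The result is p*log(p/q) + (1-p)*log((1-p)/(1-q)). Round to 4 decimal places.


Bregman divergence with negative entropy generator:
D = p*log(p/q) + (1-p)*log((1-p)/(1-q)).
p = 0.2, q = 0.45.
p*log(p/q) = 0.2*log(0.2/0.45) = -0.162186.
(1-p)*log((1-p)/(1-q)) = 0.8*log(0.8/0.55) = 0.299755.
D = -0.162186 + 0.299755 = 0.1376

0.1376


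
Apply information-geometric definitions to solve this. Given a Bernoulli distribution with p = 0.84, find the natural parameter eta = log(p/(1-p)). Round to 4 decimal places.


Natural parameter for Bernoulli: eta = log(p/(1-p)).
p = 0.84, 1-p = 0.16.
p/(1-p) = 5.25.
eta = log(5.25) = 1.6582

1.6582


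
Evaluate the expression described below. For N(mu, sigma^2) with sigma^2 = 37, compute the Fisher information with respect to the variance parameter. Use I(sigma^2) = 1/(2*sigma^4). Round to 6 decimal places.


Fisher information for variance: I(sigma^2) = 1/(2*sigma^4).
sigma^2 = 37, so sigma^4 = 1369.
I = 1/(2*1369) = 1/2738 = 0.000365

0.000365


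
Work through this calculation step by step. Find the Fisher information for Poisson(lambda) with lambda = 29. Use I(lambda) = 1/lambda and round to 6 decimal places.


Fisher information for Poisson: I(lambda) = 1/lambda.
lambda = 29.
I(lambda) = 1/29 = 0.034483

0.034483


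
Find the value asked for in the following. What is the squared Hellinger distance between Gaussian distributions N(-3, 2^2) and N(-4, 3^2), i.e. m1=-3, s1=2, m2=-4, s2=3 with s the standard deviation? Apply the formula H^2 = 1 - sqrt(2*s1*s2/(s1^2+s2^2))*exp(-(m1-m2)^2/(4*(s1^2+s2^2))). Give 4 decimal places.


Squared Hellinger distance for Gaussians:
H^2 = 1 - sqrt(2*s1*s2/(s1^2+s2^2)) * exp(-(m1-m2)^2/(4*(s1^2+s2^2))).
s1^2 = 4, s2^2 = 9, s1^2+s2^2 = 13.
sqrt(2*2*3/(13)) = 0.960769.
(m1-m2)^2 = (1)^2 = 1.
exp(-1/(4*13)) = exp(-0.019231) = 0.980953.
H^2 = 1 - 0.960769*0.980953 = 0.0575

0.0575


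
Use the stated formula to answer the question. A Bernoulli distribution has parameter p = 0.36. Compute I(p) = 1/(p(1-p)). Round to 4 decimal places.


For Bernoulli(p), Fisher information is I(p) = 1/(p*(1-p)).
p = 0.36, 1-p = 0.64.
p*(1-p) = 0.2304.
I(p) = 1/0.2304 = 4.3403

4.3403


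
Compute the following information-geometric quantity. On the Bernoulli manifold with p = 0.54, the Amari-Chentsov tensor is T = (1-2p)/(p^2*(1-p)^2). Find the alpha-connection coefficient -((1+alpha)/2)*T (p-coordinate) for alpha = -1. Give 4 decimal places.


Skewness (Amari-Chentsov) tensor: T = (1-2p)/(p^2*(1-p)^2).
p = 0.54, 1-2p = -0.08, p^2 = 0.2916, (1-p)^2 = 0.2116.
T = -0.08/(0.2916 * 0.2116) = -1.296543.
In the p-coordinate, Gamma^(alpha) = Gamma^(0) - (alpha/2)*T with Gamma^(0) = (1/2)*g'(p) = -T/2,
so Gamma^(alpha) = -((1+alpha)/2)*T.
alpha = -1, -(1+alpha)/2 = 0.0.
Gamma = 0.0 * -1.296543 = 0.0000

0.0000


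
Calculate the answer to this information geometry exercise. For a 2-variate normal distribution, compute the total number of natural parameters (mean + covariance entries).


Exponential family dimension calculation:
For 2-dim MVN: mean has 2 params, covariance has 2*3/2 = 3 unique entries.
Total dim = 2 + 3 = 5.

5


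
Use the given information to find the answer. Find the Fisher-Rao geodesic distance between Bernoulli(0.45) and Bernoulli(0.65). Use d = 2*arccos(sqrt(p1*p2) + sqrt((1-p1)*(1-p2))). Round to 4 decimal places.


Geodesic distance on Bernoulli manifold:
d(p1,p2) = 2*arccos(sqrt(p1*p2) + sqrt((1-p1)*(1-p2))).
sqrt(p1*p2) = sqrt(0.45*0.65) = 0.540833.
sqrt((1-p1)*(1-p2)) = sqrt(0.55*0.35) = 0.438748.
arg = 0.540833 + 0.438748 = 0.979581.
d = 2*arccos(0.979581) = 0.4049

0.4049


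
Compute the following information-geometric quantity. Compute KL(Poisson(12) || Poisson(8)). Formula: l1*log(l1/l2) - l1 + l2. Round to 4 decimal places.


KL divergence for Poisson:
KL = l1*log(l1/l2) - l1 + l2.
l1 = 12, l2 = 8.
log(12/8) = 0.405465.
l1*log(l1/l2) = 12 * 0.405465 = 4.865581.
KL = 4.865581 - 12 + 8 = 0.8656

0.8656


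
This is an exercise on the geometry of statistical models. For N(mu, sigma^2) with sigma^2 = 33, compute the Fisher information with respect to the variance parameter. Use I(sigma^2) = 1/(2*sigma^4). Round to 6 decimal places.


Fisher information for variance: I(sigma^2) = 1/(2*sigma^4).
sigma^2 = 33, so sigma^4 = 1089.
I = 1/(2*1089) = 1/2178 = 0.000459

0.000459


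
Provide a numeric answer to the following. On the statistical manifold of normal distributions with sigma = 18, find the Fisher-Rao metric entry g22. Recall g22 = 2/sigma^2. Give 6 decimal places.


For the 2-parameter normal family, the Fisher metric has:
  g11 = 1/sigma^2, g22 = 2/sigma^2.
sigma = 18, sigma^2 = 324.
g22 = 0.006173

0.006173


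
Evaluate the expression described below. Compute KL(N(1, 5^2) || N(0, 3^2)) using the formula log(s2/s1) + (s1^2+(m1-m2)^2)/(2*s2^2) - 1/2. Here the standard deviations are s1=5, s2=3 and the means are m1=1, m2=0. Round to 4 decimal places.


KL divergence between normal distributions:
KL = log(s2/s1) + (s1^2 + (m1-m2)^2)/(2*s2^2) - 1/2.
log(3/5) = -0.510826.
(5^2 + (1-0)^2)/(2*3^2) = (25 + 1)/18 = 1.444444.
KL = -0.510826 + 1.444444 - 0.5 = 0.4336

0.4336


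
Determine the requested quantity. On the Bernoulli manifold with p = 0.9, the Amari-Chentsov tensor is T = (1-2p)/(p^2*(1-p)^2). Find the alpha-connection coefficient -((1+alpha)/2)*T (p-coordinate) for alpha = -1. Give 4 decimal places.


Skewness (Amari-Chentsov) tensor: T = (1-2p)/(p^2*(1-p)^2).
p = 0.9, 1-2p = -0.8, p^2 = 0.81, (1-p)^2 = 0.01.
T = -0.8/(0.81 * 0.01) = -98.765432.
In the p-coordinate, Gamma^(alpha) = Gamma^(0) - (alpha/2)*T with Gamma^(0) = (1/2)*g'(p) = -T/2,
so Gamma^(alpha) = -((1+alpha)/2)*T.
alpha = -1, -(1+alpha)/2 = 0.0.
Gamma = 0.0 * -98.765432 = 0.0000

0.0000


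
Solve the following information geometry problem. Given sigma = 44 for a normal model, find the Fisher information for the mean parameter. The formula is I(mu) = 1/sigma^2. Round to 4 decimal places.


The Fisher information for the mean of a normal distribution is I(mu) = 1/sigma^2.
sigma = 44, so sigma^2 = 1936.
I(mu) = 1/1936 = 0.0005

0.0005


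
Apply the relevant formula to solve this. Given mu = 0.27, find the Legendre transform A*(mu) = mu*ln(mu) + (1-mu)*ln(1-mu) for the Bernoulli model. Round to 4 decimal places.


Legendre transform for Bernoulli:
A*(mu) = mu*log(mu) + (1-mu)*log(1-mu).
mu = 0.27, 1-mu = 0.73.
mu*log(mu) = 0.27*log(0.27) = -0.35352.
(1-mu)*log(1-mu) = 0.73*log(0.73) = -0.229739.
A* = -0.35352 + -0.229739 = -0.5833

-0.5833


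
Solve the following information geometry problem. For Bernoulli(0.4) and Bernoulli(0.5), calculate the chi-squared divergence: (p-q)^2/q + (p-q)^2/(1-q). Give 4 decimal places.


Chi-squared divergence between Bernoulli distributions:
chi^2 = (p-q)^2/q + (p-q)^2/(1-q).
p = 0.4, q = 0.5, p-q = -0.1.
(p-q)^2 = 0.01.
term1 = 0.01/0.5 = 0.02.
term2 = 0.01/0.5 = 0.02.
chi^2 = 0.02 + 0.02 = 0.0400

0.0400


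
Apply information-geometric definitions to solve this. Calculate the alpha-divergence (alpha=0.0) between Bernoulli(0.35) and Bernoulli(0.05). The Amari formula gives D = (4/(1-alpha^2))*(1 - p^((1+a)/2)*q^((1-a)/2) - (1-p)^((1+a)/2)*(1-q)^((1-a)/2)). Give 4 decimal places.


Amari alpha-divergence:
D = (4/(1-alpha^2))*(1 - p^((1+a)/2)*q^((1-a)/2) - (1-p)^((1+a)/2)*(1-q)^((1-a)/2)).
alpha = 0.0, p = 0.35, q = 0.05.
e1 = (1+alpha)/2 = 0.5, e2 = (1-alpha)/2 = 0.5.
t1 = p^e1 * q^e2 = 0.35^0.5 * 0.05^0.5 = 0.132288.
t2 = (1-p)^e1 * (1-q)^e2 = 0.65^0.5 * 0.95^0.5 = 0.785812.
4/(1-alpha^2) = 4.0.
D = 4.0*(1 - 0.132288 - 0.785812) = 0.3276

0.3276


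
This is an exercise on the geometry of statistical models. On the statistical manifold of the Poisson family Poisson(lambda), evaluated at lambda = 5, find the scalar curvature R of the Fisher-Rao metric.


This family has a single free parameter, so its statistical manifold
is 1-dimensional. The Riemann curvature tensor of any 1-dimensional
Riemannian manifold vanishes identically, so R = 0.

0


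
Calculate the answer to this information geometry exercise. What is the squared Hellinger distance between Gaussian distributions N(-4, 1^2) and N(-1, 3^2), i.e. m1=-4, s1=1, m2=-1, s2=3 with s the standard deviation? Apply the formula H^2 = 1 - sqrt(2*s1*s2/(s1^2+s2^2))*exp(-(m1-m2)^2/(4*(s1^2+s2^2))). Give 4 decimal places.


Squared Hellinger distance for Gaussians:
H^2 = 1 - sqrt(2*s1*s2/(s1^2+s2^2)) * exp(-(m1-m2)^2/(4*(s1^2+s2^2))).
s1^2 = 1, s2^2 = 9, s1^2+s2^2 = 10.
sqrt(2*1*3/(10)) = 0.774597.
(m1-m2)^2 = (-3)^2 = 9.
exp(-9/(4*10)) = exp(-0.225) = 0.798516.
H^2 = 1 - 0.774597*0.798516 = 0.3815

0.3815


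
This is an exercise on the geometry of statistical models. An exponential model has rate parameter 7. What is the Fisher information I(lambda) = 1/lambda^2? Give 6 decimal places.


Fisher information for exponential: I(lambda) = 1/lambda^2.
lambda = 7, lambda^2 = 49.
I = 1/49 = 0.020408

0.020408


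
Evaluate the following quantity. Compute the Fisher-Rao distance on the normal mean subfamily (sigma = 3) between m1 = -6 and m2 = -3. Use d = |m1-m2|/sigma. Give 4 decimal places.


On the fixed-variance normal subfamily, geodesic distance = |m1-m2|/sigma.
|-6 - -3| = 3.
sigma = 3.
d = 3/3 = 1.0000

1.0000


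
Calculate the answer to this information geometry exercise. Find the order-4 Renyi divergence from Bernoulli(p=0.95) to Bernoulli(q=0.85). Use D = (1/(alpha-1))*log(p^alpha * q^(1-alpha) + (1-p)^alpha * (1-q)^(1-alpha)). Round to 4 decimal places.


Renyi divergence of order alpha between Bernoulli distributions:
D = (1/(alpha-1))*log(p^alpha * q^(1-alpha) + (1-p)^alpha * (1-q)^(1-alpha)).
alpha = 4, p = 0.95, q = 0.85.
p^alpha * q^(1-alpha) = 0.95^4 * 0.85^-3 = 1.326287.
(1-p)^alpha * (1-q)^(1-alpha) = 0.05^4 * 0.15^-3 = 0.001852.
sum = 1.326287 + 0.001852 = 1.328139.
D = (1/3)*log(1.328139) = 0.0946

0.0946


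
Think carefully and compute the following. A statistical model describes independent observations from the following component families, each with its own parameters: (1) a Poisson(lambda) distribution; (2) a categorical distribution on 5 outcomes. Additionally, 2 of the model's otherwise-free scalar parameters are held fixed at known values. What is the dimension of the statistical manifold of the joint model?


The dimension of a statistical manifold equals the number of free
(independent) real parameters of the model. For a product of independent
blocks the parameter counts add.
- Poisson (lambda): 1.
- categorical on 5 outcomes (probabilities sum to 1): 5-1 = 4.
Total = 1 + 4 = 5.
2 parameter(s) fixed at known values: 5 - 2 = 3.
Dimension = 3

3


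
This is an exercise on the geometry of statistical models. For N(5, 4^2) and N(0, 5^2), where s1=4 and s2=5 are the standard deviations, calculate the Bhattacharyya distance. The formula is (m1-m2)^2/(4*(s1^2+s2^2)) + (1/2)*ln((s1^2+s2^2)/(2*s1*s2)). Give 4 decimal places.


Bhattacharyya distance between two Gaussians:
DB = (m1-m2)^2/(4*(s1^2+s2^2)) + (1/2)*ln((s1^2+s2^2)/(2*s1*s2)).
(m1-m2)^2 = (5)^2 = 25.
s1^2+s2^2 = 16 + 25 = 41.
term1 = 25/164 = 0.152439.
term2 = 0.5*ln(41/40.0) = 0.012346.
DB = 0.152439 + 0.012346 = 0.1648

0.1648


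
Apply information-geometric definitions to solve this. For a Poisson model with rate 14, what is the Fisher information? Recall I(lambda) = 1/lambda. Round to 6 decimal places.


Fisher information for Poisson: I(lambda) = 1/lambda.
lambda = 14.
I(lambda) = 1/14 = 0.071429

0.071429


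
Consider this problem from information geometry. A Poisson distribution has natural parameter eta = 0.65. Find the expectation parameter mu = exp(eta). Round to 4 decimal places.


Expectation parameter for Poisson exponential family:
mu = exp(eta).
eta = 0.65.
mu = exp(0.65) = 1.9155

1.9155


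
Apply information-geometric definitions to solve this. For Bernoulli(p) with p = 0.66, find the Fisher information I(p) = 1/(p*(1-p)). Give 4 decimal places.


For Bernoulli(p), Fisher information is I(p) = 1/(p*(1-p)).
p = 0.66, 1-p = 0.34.
p*(1-p) = 0.2244.
I(p) = 1/0.2244 = 4.4563

4.4563


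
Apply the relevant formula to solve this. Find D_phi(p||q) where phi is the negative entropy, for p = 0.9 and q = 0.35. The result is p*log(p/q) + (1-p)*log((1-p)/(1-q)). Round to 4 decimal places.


Bregman divergence with negative entropy generator:
D = p*log(p/q) + (1-p)*log((1-p)/(1-q)).
p = 0.9, q = 0.35.
p*log(p/q) = 0.9*log(0.9/0.35) = 0.850015.
(1-p)*log((1-p)/(1-q)) = 0.1*log(0.1/0.65) = -0.18718.
D = 0.850015 + -0.18718 = 0.6628

0.6628


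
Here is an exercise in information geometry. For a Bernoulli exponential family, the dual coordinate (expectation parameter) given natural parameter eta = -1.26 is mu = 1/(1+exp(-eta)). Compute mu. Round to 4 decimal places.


Dual coordinate (expectation parameter) for Bernoulli:
mu = 1/(1+exp(-eta)).
eta = -1.26.
exp(-eta) = exp(1.26) = 3.525421.
mu = 1/(1+3.525421) = 0.2210

0.2210


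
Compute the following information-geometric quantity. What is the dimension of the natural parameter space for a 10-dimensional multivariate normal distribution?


Exponential family dimension calculation:
For 10-dim MVN: mean has 10 params, covariance has 10*11/2 = 55 unique entries.
Total dim = 10 + 55 = 65.

65


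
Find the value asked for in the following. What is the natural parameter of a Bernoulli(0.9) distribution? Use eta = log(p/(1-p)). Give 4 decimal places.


Natural parameter for Bernoulli: eta = log(p/(1-p)).
p = 0.9, 1-p = 0.1.
p/(1-p) = 9.0.
eta = log(9.0) = 2.1972

2.1972


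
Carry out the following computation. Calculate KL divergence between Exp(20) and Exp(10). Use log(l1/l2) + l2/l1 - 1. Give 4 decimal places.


KL divergence for exponential family:
KL = log(l1/l2) + l2/l1 - 1.
log(20/10) = 0.693147.
10/20 = 0.5.
KL = 0.693147 + 0.5 - 1 = 0.1931

0.1931


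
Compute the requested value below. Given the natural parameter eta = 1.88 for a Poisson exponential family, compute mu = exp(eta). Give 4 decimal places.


Expectation parameter for Poisson exponential family:
mu = exp(eta).
eta = 1.88.
mu = exp(1.88) = 6.5535

6.5535


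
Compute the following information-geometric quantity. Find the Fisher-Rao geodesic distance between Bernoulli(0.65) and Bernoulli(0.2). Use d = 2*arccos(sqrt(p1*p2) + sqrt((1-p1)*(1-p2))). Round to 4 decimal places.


Geodesic distance on Bernoulli manifold:
d(p1,p2) = 2*arccos(sqrt(p1*p2) + sqrt((1-p1)*(1-p2))).
sqrt(p1*p2) = sqrt(0.65*0.2) = 0.360555.
sqrt((1-p1)*(1-p2)) = sqrt(0.35*0.8) = 0.52915.
arg = 0.360555 + 0.52915 = 0.889705.
d = 2*arccos(0.889705) = 0.9482

0.9482


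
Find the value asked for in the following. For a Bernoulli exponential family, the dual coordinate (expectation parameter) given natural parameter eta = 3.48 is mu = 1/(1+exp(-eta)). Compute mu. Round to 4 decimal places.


Dual coordinate (expectation parameter) for Bernoulli:
mu = 1/(1+exp(-eta)).
eta = 3.48.
exp(-eta) = exp(-3.48) = 0.030807.
mu = 1/(1+0.030807) = 0.9701

0.9701


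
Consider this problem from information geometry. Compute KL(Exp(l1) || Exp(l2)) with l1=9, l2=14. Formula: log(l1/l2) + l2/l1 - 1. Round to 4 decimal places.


KL divergence for exponential family:
KL = log(l1/l2) + l2/l1 - 1.
log(9/14) = -0.441833.
14/9 = 1.555556.
KL = -0.441833 + 1.555556 - 1 = 0.1137

0.1137


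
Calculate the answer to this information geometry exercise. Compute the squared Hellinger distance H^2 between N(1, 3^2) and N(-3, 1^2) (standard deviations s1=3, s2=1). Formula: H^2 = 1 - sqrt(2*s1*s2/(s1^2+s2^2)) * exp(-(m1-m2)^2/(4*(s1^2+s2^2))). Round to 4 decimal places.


Squared Hellinger distance for Gaussians:
H^2 = 1 - sqrt(2*s1*s2/(s1^2+s2^2)) * exp(-(m1-m2)^2/(4*(s1^2+s2^2))).
s1^2 = 9, s2^2 = 1, s1^2+s2^2 = 10.
sqrt(2*3*1/(10)) = 0.774597.
(m1-m2)^2 = (4)^2 = 16.
exp(-16/(4*10)) = exp(-0.4) = 0.67032.
H^2 = 1 - 0.774597*0.67032 = 0.4808

0.4808


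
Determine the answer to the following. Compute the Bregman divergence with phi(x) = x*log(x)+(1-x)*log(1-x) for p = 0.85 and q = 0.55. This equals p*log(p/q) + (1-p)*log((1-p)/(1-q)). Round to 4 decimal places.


Bregman divergence with negative entropy generator:
D = p*log(p/q) + (1-p)*log((1-p)/(1-q)).
p = 0.85, q = 0.55.
p*log(p/q) = 0.85*log(0.85/0.55) = 0.37002.
(1-p)*log((1-p)/(1-q)) = 0.15*log(0.15/0.45) = -0.164792.
D = 0.37002 + -0.164792 = 0.2052

0.2052


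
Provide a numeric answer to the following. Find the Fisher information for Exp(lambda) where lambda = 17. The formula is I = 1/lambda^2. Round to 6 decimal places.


Fisher information for exponential: I(lambda) = 1/lambda^2.
lambda = 17, lambda^2 = 289.
I = 1/289 = 0.003460

0.003460


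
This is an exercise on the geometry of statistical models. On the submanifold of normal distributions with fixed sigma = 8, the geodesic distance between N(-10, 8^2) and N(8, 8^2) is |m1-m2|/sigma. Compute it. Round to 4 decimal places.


On the fixed-variance normal subfamily, geodesic distance = |m1-m2|/sigma.
|-10 - 8| = 18.
sigma = 8.
d = 18/8 = 2.2500

2.2500


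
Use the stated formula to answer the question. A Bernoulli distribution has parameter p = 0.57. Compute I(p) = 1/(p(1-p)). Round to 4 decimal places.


For Bernoulli(p), Fisher information is I(p) = 1/(p*(1-p)).
p = 0.57, 1-p = 0.43.
p*(1-p) = 0.2451.
I(p) = 1/0.2451 = 4.0800

4.0800


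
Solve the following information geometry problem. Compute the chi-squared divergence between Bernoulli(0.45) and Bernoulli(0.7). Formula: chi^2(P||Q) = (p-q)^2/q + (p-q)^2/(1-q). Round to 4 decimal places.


Chi-squared divergence between Bernoulli distributions:
chi^2 = (p-q)^2/q + (p-q)^2/(1-q).
p = 0.45, q = 0.7, p-q = -0.25.
(p-q)^2 = 0.0625.
term1 = 0.0625/0.7 = 0.089286.
term2 = 0.0625/0.3 = 0.208333.
chi^2 = 0.089286 + 0.208333 = 0.2976

0.2976


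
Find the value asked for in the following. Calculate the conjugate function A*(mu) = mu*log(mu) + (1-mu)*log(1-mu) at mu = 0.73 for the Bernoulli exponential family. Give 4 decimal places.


Legendre transform for Bernoulli:
A*(mu) = mu*log(mu) + (1-mu)*log(1-mu).
mu = 0.73, 1-mu = 0.27.
mu*log(mu) = 0.73*log(0.73) = -0.229739.
(1-mu)*log(1-mu) = 0.27*log(0.27) = -0.35352.
A* = -0.229739 + -0.35352 = -0.5833

-0.5833


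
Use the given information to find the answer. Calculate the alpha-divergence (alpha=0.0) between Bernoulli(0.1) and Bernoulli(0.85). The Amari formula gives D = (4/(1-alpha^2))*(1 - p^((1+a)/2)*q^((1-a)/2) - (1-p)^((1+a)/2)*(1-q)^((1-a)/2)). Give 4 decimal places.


Amari alpha-divergence:
D = (4/(1-alpha^2))*(1 - p^((1+a)/2)*q^((1-a)/2) - (1-p)^((1+a)/2)*(1-q)^((1-a)/2)).
alpha = 0.0, p = 0.1, q = 0.85.
e1 = (1+alpha)/2 = 0.5, e2 = (1-alpha)/2 = 0.5.
t1 = p^e1 * q^e2 = 0.1^0.5 * 0.85^0.5 = 0.291548.
t2 = (1-p)^e1 * (1-q)^e2 = 0.9^0.5 * 0.15^0.5 = 0.367423.
4/(1-alpha^2) = 4.0.
D = 4.0*(1 - 0.291548 - 0.367423) = 1.3641

1.3641


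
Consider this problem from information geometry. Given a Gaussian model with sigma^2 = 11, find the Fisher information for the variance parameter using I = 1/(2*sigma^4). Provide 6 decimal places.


Fisher information for variance: I(sigma^2) = 1/(2*sigma^4).
sigma^2 = 11, so sigma^4 = 121.
I = 1/(2*121) = 1/242 = 0.004132

0.004132


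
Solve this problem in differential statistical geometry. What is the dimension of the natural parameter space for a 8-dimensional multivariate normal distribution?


Exponential family dimension calculation:
For 8-dim MVN: mean has 8 params, covariance has 8*9/2 = 36 unique entries.
Total dim = 8 + 36 = 44.

44


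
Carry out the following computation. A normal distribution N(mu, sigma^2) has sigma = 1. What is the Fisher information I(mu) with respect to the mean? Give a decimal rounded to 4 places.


The Fisher information for the mean of a normal distribution is I(mu) = 1/sigma^2.
sigma = 1, so sigma^2 = 1.
I(mu) = 1/1 = 1.0000

1.0000


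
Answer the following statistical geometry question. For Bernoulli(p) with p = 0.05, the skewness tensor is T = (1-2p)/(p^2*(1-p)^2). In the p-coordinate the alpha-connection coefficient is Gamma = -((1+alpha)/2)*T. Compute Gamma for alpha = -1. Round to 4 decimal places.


Skewness (Amari-Chentsov) tensor: T = (1-2p)/(p^2*(1-p)^2).
p = 0.05, 1-2p = 0.9, p^2 = 0.0025, (1-p)^2 = 0.9025.
T = 0.9/(0.0025 * 0.9025) = 398.891967.
In the p-coordinate, Gamma^(alpha) = Gamma^(0) - (alpha/2)*T with Gamma^(0) = (1/2)*g'(p) = -T/2,
so Gamma^(alpha) = -((1+alpha)/2)*T.
alpha = -1, -(1+alpha)/2 = 0.0.
Gamma = 0.0 * 398.891967 = 0.0000

0.0000


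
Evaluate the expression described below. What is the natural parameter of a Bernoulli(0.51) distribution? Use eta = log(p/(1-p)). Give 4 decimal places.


Natural parameter for Bernoulli: eta = log(p/(1-p)).
p = 0.51, 1-p = 0.49.
p/(1-p) = 1.040816.
eta = log(1.040816) = 0.0400

0.0400


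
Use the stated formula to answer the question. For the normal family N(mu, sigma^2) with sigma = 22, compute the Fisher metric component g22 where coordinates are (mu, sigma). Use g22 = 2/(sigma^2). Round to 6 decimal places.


For the 2-parameter normal family, the Fisher metric has:
  g11 = 1/sigma^2, g22 = 2/sigma^2.
sigma = 22, sigma^2 = 484.
g22 = 0.004132

0.004132


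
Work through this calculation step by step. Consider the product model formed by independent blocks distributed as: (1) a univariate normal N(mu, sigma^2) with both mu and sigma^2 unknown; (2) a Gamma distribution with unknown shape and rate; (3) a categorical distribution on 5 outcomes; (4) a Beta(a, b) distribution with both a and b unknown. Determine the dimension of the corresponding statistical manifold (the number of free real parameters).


The dimension of a statistical manifold equals the number of free
(independent) real parameters of the model. For a product of independent
blocks the parameter counts add.
- normal (mu, sigma^2): 2.
- Gamma (shape, rate): 2.
- categorical on 5 outcomes (probabilities sum to 1): 5-1 = 4.
- Beta (a, b): 2.
Total = 2 + 2 + 4 + 2 = 10.
Dimension = 10

10


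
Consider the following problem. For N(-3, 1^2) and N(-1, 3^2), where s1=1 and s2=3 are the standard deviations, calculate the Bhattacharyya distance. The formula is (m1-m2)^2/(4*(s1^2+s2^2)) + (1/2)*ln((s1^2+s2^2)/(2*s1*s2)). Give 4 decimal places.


Bhattacharyya distance between two Gaussians:
DB = (m1-m2)^2/(4*(s1^2+s2^2)) + (1/2)*ln((s1^2+s2^2)/(2*s1*s2)).
(m1-m2)^2 = (-2)^2 = 4.
s1^2+s2^2 = 1 + 9 = 10.
term1 = 4/40 = 0.1.
term2 = 0.5*ln(10/6.0) = 0.255413.
DB = 0.1 + 0.255413 = 0.3554

0.3554


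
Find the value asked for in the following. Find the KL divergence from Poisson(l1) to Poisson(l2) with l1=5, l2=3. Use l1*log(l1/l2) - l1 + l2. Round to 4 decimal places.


KL divergence for Poisson:
KL = l1*log(l1/l2) - l1 + l2.
l1 = 5, l2 = 3.
log(5/3) = 0.510826.
l1*log(l1/l2) = 5 * 0.510826 = 2.554128.
KL = 2.554128 - 5 + 3 = 0.5541

0.5541


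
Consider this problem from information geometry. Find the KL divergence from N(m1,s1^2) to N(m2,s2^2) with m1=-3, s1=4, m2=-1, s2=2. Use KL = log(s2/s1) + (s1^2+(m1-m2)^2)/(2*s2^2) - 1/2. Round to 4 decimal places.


KL divergence between normal distributions:
KL = log(s2/s1) + (s1^2 + (m1-m2)^2)/(2*s2^2) - 1/2.
log(2/4) = -0.693147.
(4^2 + (-3--1)^2)/(2*2^2) = (16 + 4)/8 = 2.5.
KL = -0.693147 + 2.5 - 0.5 = 1.3069

1.3069


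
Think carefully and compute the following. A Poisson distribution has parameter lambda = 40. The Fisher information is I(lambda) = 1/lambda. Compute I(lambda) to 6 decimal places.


Fisher information for Poisson: I(lambda) = 1/lambda.
lambda = 40.
I(lambda) = 1/40 = 0.025000

0.025000


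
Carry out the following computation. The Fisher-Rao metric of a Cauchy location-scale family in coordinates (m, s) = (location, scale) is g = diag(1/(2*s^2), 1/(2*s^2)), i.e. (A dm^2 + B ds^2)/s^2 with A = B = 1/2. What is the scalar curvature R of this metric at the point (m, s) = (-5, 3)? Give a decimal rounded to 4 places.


The metric has the form g = (A dm^2 + B ds^2)/s^2 with A = 1/2, B = 1/2.
Substitute u = sqrt(A/B)*m: g = B*(du^2 + ds^2)/s^2, i.e. B times the
Poincare upper half-plane metric, which has constant Gaussian curvature -1.
Scaling a 2D metric by a constant c divides the Gaussian curvature by c,
so K = -1/B = -1/(1/2) = -2.0000 everywhere (the point (m, s) = (-5, 3) is irrelevant:
the curvature is constant).
Scalar curvature in dimension 2: R = 2K = -2/(1/2) = -4.0000.

-4.0000


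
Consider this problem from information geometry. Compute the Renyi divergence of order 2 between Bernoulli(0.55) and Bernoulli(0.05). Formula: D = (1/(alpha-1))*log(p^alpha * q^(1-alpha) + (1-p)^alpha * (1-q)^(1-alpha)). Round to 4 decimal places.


Renyi divergence of order alpha between Bernoulli distributions:
D = (1/(alpha-1))*log(p^alpha * q^(1-alpha) + (1-p)^alpha * (1-q)^(1-alpha)).
alpha = 2, p = 0.55, q = 0.05.
p^alpha * q^(1-alpha) = 0.55^2 * 0.05^-1 = 6.05.
(1-p)^alpha * (1-q)^(1-alpha) = 0.45^2 * 0.95^-1 = 0.213158.
sum = 6.05 + 0.213158 = 6.263158.
D = (1/1)*log(6.263158) = 1.8347

1.8347


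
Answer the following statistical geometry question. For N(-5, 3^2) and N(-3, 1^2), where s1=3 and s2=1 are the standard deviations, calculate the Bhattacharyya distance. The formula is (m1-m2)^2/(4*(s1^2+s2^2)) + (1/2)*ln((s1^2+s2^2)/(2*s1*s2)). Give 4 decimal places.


Bhattacharyya distance between two Gaussians:
DB = (m1-m2)^2/(4*(s1^2+s2^2)) + (1/2)*ln((s1^2+s2^2)/(2*s1*s2)).
(m1-m2)^2 = (-2)^2 = 4.
s1^2+s2^2 = 9 + 1 = 10.
term1 = 4/40 = 0.1.
term2 = 0.5*ln(10/6.0) = 0.255413.
DB = 0.1 + 0.255413 = 0.3554

0.3554


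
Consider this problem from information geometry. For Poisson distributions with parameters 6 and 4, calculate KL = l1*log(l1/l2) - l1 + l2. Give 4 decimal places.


KL divergence for Poisson:
KL = l1*log(l1/l2) - l1 + l2.
l1 = 6, l2 = 4.
log(6/4) = 0.405465.
l1*log(l1/l2) = 6 * 0.405465 = 2.432791.
KL = 2.432791 - 6 + 4 = 0.4328

0.4328
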